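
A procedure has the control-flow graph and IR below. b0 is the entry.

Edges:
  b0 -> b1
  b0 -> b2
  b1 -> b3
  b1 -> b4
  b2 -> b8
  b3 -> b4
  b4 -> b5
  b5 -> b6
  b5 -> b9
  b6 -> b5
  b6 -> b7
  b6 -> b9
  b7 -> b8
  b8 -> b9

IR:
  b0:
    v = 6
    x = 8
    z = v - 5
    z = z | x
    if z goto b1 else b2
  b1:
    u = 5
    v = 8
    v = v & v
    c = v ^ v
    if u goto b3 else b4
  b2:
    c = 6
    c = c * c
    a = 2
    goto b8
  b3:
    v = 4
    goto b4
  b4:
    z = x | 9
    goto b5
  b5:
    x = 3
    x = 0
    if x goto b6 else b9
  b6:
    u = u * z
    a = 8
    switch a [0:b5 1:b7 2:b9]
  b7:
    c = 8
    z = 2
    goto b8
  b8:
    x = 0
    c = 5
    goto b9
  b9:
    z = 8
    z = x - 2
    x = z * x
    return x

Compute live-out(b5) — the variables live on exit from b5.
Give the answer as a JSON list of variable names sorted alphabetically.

Per-block:
  b0 def {v,x,z} use ∅
  b1 def {c,u,v} use ∅
  b2 def {a,c} use ∅
  b3 def {v} use ∅
  b4 def {z} use {x}
  b5 def {x} use ∅
  b6 def {a,u} use {u,z}
  b7 def {c,z} use ∅
  b8 def {c,x} use ∅
  b9 def {x,z} use {x}

Live sets:
  b0 li=∅ lo={x}
  b1 li={x} lo={u,x}
  b2 li=∅ lo=∅
  b3 li={u,x} lo={u,x}
  b4 li={u,x} lo={u,z}
  b5 li={u,z} lo={u,x,z}
  b6 li={u,x,z} lo={u,x,z}
  b7 li=∅ lo=∅
  b8 li=∅ lo={x}
  b9 li={x} lo=∅

live-out(b5) = ["u", "x", "z"]

Answer: ["u", "x", "z"]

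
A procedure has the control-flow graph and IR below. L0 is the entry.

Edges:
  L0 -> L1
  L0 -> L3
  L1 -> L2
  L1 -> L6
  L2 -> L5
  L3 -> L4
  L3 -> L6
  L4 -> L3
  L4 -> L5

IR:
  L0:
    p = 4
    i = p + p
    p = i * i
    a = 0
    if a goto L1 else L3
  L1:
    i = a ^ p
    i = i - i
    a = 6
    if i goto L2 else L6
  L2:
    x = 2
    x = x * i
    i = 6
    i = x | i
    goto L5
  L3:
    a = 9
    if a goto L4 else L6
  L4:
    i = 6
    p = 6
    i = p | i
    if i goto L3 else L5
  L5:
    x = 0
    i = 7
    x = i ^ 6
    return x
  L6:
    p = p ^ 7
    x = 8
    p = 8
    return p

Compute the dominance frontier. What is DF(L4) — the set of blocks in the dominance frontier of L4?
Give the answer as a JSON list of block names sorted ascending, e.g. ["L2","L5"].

idom tree: L1←L0 L2←L1 L3←L0 L4←L3 L5←L0 L6←L0
Join-block Dom:
  L3: preds {L0,L4}: {L0} ∩ {L0,L3,L4} = {L0}; idom=L0
  L5: preds {L2,L4}: {L0,L1,L2} ∩ {L0,L3,L4} = {L0}; idom=L0
  L6: preds {L1,L3}: {L0,L1} ∩ {L0,L3} = {L0}; idom=L0

DF walk-up:
  L3←L0: walk · to L0
  L3←L4: walk L4→L3 to L0
  L5←L2: walk L2→L1 to L0
  L5←L4: walk L4→L3 to L0
  L6←L1: walk L1 to L0
  L6←L3: walk L3 to L0
  DF(L0)=∅
  DF(L1)={L5,L6}
  DF(L2)={L5}
  DF(L3)={L3,L5,L6}
  DF(L4)={L3,L5}
  DF(L5)=∅
  DF(L6)=∅

DF(L4) = ["L3", "L5"]

Answer: ["L3", "L5"]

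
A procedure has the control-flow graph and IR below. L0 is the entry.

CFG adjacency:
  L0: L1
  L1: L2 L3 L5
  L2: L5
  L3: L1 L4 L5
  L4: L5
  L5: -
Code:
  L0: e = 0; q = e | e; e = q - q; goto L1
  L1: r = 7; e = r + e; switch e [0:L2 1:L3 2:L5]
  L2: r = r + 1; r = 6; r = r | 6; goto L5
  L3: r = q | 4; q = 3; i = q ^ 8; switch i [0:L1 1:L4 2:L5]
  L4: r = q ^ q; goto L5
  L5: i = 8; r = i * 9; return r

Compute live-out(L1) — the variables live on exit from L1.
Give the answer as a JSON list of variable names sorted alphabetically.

Answer: ["e", "q", "r"]

Analysis:
def/use:
  L0: def={e,q} ue=∅
  L1: def={e,r} ue={e}
  L2: def={r} ue={r}
  L3: def={i,q,r} ue={q}
  L4: def={r} ue={q}
  L5: def={i,r} ue=∅

Backward fixpoint:
  L0: in=∅ out={e,q}
  L1: in={e,q} out={e,q,r}
  L2: in={r} out=∅
  L3: in={e,q} out={e,q}
  L4: in={q} out=∅
  L5: in=∅ out=∅

live-out(L1) = ["e", "q", "r"]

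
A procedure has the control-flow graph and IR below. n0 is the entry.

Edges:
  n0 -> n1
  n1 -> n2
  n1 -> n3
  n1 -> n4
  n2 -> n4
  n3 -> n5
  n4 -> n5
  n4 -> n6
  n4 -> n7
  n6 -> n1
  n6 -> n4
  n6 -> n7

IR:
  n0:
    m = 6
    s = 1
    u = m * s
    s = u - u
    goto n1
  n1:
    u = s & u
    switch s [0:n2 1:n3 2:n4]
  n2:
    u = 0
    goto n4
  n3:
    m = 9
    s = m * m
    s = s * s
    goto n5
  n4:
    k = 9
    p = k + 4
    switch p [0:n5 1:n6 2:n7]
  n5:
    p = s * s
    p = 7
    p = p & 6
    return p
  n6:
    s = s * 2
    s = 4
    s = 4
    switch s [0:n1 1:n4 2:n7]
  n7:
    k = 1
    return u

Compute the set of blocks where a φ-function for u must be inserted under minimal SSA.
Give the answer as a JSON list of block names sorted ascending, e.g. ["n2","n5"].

Answer: ["n1", "n4", "n5"]

Working:
idom tree: n1←n0 n2←n1 n3←n1 n4←n1 n5←n1 n6←n4 n7←n4
Join-block Dom:
  n1: preds {n0,n6}: {n0} ∩ {n0,n1,n4,n6} = {n0}; idom=n0
  n4: preds {n1,n2,n6}: {n0,n1} ∩ {n0,n1,n2} ∩ {n0,n1,n4,n6} = {n0,n1}; idom=n1
  n5: preds {n3,n4}: {n0,n1,n3} ∩ {n0,n1,n4} = {n0,n1}; idom=n1
  n7: preds {n4,n6}: {n0,n1,n4} ∩ {n0,n1,n4,n6} = {n0,n1,n4}; idom=n4

Frontier:
  n1←n0: walk · to n0
  n1←n6: walk n6→n4→n1 to n0
  n4←n1: walk · to n1
  n4←n2: walk n2 to n1
  n4←n6: walk n6→n4 to n1
  n5←n3: walk n3 to n1
  n5←n4: walk n4 to n1
  n7←n4: walk · to n4
  n7←n6: walk n6 to n4
  n0: DF=∅
  n1: DF={n1}
  n2: DF={n4}
  n3: DF={n5}
  n4: DF={n1,n4,n5}
  n5: DF=∅
  n6: DF={n1,n4,n7}
  n7: DF=∅

φ for u: defs {n0,n1,n2}
  DF⁺ = {n1,n4,n5}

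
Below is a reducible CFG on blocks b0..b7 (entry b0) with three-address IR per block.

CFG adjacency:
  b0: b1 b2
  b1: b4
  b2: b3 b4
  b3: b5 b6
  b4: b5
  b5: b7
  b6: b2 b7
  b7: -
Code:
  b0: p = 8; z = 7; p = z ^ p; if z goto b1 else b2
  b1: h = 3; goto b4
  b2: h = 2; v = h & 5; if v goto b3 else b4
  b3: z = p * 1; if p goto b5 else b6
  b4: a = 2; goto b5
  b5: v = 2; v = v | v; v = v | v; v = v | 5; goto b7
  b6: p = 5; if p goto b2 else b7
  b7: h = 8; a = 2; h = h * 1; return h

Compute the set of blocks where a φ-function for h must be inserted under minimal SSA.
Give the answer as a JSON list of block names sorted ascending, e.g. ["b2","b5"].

idom tree: b1←b0 b2←b0 b3←b2 b4←b0 b5←b0 b6←b3 b7←b0
Join-block Dom:
  b2: preds {b0,b6}: {b0} ∩ {b0,b2,b3,b6} = {b0}; idom=b0
  b4: preds {b1,b2}: {b0,b1} ∩ {b0,b2} = {b0}; idom=b0
  b5: preds {b3,b4}: {b0,b2,b3} ∩ {b0,b4} = {b0}; idom=b0
  b7: preds {b5,b6}: {b0,b5} ∩ {b0,b2,b3,b6} = {b0}; idom=b0

DF walk-up:
  b2←b0: walk · to b0
  b2←b6: walk b6→b3→b2 to b0
  b4←b1: walk b1 to b0
  b4←b2: walk b2 to b0
  b5←b3: walk b3→b2 to b0
  b5←b4: walk b4 to b0
  b7←b5: walk b5 to b0
  b7←b6: walk b6→b3→b2 to b0
  b0 → ∅
  b1 → {b4}
  b2 → {b2,b4,b5,b7}
  b3 → {b2,b5,b7}
  b4 → {b5}
  b5 → {b7}
  b6 → {b2,b7}
  b7 → ∅

φ for h: defs {b1,b2,b7}
  DF⁺ = {b2,b4,b5,b7}

Answer: ["b2", "b4", "b5", "b7"]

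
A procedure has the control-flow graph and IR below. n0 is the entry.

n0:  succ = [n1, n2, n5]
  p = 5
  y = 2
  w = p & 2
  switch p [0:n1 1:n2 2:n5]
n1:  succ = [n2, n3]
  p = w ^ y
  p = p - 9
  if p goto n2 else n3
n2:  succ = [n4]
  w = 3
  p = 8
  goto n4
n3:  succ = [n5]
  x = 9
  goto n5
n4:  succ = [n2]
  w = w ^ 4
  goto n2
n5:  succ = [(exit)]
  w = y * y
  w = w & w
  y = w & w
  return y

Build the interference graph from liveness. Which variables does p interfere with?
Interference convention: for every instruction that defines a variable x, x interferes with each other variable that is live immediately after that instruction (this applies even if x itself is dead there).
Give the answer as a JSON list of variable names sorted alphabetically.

Per-block:
  n0: def={p,w,y} ue=∅
  n1: def={p} ue={w,y}
  n2: def={p,w} ue=∅
  n3: def={x} ue=∅
  n4: def={w} ue={w}
  n5: def={w,y} ue={y}

Backward fixpoint:
  live n0: ∅→{w,y}
  live n1: {w,y}→{y}
  live n2: ∅→{w}
  live n3: {y}→{y}
  live n4: {w}→∅
  live n5: {y}→∅

Conflict graph:
  p: {w,y}
  w: {p,y}
  x: {y}
  y: {p,w,x}

N(p) = ["w", "y"]

Answer: ["w", "y"]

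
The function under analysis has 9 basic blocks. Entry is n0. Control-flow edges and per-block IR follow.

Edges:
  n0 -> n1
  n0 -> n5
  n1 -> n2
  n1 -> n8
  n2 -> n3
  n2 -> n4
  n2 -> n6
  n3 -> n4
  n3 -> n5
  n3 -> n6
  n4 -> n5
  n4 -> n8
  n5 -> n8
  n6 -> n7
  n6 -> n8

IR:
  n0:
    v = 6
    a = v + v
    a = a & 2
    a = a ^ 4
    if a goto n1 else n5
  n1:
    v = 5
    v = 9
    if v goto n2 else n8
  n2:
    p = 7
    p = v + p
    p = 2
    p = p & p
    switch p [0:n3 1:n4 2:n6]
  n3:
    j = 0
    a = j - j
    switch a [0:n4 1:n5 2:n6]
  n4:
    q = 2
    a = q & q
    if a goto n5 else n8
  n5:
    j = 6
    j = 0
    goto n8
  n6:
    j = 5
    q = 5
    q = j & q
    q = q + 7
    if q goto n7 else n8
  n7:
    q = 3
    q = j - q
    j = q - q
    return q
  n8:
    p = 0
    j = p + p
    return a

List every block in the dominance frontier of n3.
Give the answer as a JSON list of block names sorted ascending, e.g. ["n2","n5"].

Answer: ["n4", "n5", "n6"]

Working:
idom tree: n1←n0 n2←n1 n3←n2 n4←n2 n5←n0 n6←n2 n7←n6 n8←n0
Dom at joins:
  n4: preds {n2,n3}: {n0,n1,n2} ∩ {n0,n1,n2,n3} = {n0,n1,n2}; idom=n2
  n5: preds {n0,n3,n4}: {n0} ∩ {n0,n1,n2,n3} ∩ {n0,n1,n2,n4} = {n0}; idom=n0
  n6: preds {n2,n3}: {n0,n1,n2} ∩ {n0,n1,n2,n3} = {n0,n1,n2}; idom=n2
  n8: preds {n1,n4,n5,n6}: {n0,n1} ∩ {n0,n1,n2,n4} ∩ {n0,n5} ∩ {n0,n1,n2,n6} = {n0}; idom=n0

DF walk-up:
  join n4 pred n2: · stop@n2
  join n4 pred n3: n3 stop@n2
  join n5 pred n0: · stop@n0
  join n5 pred n3: n3→n2→n1 stop@n0
  join n5 pred n4: n4→n2→n1 stop@n0
  join n6 pred n2: · stop@n2
  join n6 pred n3: n3 stop@n2
  join n8 pred n1: n1 stop@n0
  join n8 pred n4: n4→n2→n1 stop@n0
  join n8 pred n5: n5 stop@n0
  join n8 pred n6: n6→n2→n1 stop@n0
  n0 → ∅
  n1 → {n5,n8}
  n2 → {n5,n8}
  n3 → {n4,n5,n6}
  n4 → {n5,n8}
  n5 → {n8}
  n6 → {n8}
  n7 → ∅
  n8 → ∅

DF(n3) = ["n4", "n5", "n6"]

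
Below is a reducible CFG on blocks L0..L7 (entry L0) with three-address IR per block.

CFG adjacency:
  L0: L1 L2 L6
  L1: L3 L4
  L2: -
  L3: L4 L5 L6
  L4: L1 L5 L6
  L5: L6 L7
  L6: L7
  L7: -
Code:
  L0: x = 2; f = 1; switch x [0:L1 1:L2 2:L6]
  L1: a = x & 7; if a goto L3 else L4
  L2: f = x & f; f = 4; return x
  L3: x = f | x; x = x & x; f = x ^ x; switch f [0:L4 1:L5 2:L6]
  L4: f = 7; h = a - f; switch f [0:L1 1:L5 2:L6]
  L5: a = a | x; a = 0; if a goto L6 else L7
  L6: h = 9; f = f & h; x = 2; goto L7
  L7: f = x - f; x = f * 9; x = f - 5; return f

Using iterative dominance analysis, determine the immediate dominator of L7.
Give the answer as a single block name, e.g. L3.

idom tree: L1←L0 L2←L0 L3←L1 L4←L1 L5←L1 L6←L0 L7←L0
Dom∩ at merges:
  L1: preds {L0,L4}: {L0} ∩ {L0,L1,L4} = {L0}; idom=L0
  L4: preds {L1,L3}: {L0,L1} ∩ {L0,L1,L3} = {L0,L1}; idom=L1
  L5: preds {L3,L4}: {L0,L1,L3} ∩ {L0,L1,L4} = {L0,L1}; idom=L1
  L6: preds {L0,L3,L4,L5}: {L0} ∩ {L0,L1,L3} ∩ {L0,L1,L4} ∩ {L0,L1,L5} = {L0}; idom=L0
  L7: preds {L5,L6}: {L0,L1,L5} ∩ {L0,L6} = {L0}; idom=L0

idom(L7) = L0

Answer: L0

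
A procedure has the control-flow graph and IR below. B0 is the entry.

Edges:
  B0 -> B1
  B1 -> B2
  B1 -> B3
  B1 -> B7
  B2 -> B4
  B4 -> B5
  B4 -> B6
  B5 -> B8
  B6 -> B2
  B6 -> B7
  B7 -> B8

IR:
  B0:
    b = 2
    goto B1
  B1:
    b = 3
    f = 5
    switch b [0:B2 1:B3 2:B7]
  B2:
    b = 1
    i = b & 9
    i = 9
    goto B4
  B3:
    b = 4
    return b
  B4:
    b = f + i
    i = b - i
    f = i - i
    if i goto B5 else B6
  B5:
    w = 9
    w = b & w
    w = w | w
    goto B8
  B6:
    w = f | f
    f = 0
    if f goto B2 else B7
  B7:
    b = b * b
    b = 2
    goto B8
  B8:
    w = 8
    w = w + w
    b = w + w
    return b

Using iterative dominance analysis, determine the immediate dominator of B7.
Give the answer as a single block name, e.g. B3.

idom tree: B1←B0 B2←B1 B3←B1 B4←B2 B5←B4 B6←B4 B7←B1 B8←B1
Dom∩ at merges:
  B2: preds {B1,B6}: {B0,B1} ∩ {B0,B1,B2,B4,B6} = {B0,B1}; idom=B1
  B7: preds {B1,B6}: {B0,B1} ∩ {B0,B1,B2,B4,B6} = {B0,B1}; idom=B1
  B8: preds {B5,B7}: {B0,B1,B2,B4,B5} ∩ {B0,B1,B7} = {B0,B1}; idom=B1

idom(B7) = B1

Answer: B1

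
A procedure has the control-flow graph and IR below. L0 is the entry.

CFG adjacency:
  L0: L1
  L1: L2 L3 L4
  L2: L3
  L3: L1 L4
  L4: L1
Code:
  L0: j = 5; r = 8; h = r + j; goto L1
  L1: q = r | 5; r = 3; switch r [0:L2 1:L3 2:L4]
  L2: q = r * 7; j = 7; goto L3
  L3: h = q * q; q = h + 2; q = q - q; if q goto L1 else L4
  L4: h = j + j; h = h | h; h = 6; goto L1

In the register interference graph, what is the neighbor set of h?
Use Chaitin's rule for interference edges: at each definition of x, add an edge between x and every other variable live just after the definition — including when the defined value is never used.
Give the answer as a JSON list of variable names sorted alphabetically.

def/use:
  L0 def {h,j,r} use ∅
  L1 def {q,r} use {r}
  L2 def {j,q} use {r}
  L3 def {h,q} use {q}
  L4 def {h} use {j}

Liveness:
  L0: in=∅ out={j,r}
  L1: in={j,r} out={j,q,r}
  L2: in={r} out={j,q,r}
  L3: in={j,q,r} out={j,r}
  L4: in={j,r} out={j,r}

Interference:
  h — {j,r}
  j — {h,q,r}
  q — {j,r}
  r — {h,j,q}

N(h) = ["j", "r"]

Answer: ["j", "r"]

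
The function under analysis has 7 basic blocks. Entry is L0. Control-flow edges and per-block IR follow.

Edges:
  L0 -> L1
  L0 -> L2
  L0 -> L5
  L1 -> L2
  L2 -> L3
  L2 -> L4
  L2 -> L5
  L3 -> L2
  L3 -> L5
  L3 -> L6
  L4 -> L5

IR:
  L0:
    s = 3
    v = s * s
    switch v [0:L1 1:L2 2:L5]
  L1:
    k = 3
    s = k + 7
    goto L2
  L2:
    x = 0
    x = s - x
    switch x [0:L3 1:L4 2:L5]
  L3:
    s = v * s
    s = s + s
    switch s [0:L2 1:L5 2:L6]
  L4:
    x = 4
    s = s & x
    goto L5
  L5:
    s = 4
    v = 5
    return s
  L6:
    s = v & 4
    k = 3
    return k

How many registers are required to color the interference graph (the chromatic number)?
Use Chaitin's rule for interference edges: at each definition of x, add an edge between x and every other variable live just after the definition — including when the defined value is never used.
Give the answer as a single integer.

Answer: 3

Working:
Per-block:
  L0: def={s,v} ue=∅
  L1: def={k,s} ue=∅
  L2: def={x} ue={s}
  L3: def={s} ue={s,v}
  L4: def={s,x} ue={s}
  L5: def={s,v} ue=∅
  L6: def={k,s} ue={v}

Live sets:
  L0 li=∅ lo={s,v}
  L1 li={v} lo={s,v}
  L2 li={s,v} lo={s,v}
  L3 li={s,v} lo={s,v}
  L4 li={s} lo=∅
  L5 li=∅ lo=∅
  L6 li={v} lo=∅

Interference:
  k — {v}
  s — {v,x}
  v — {k,s,x}
  x — {s,v}

Chromatic number:
  clique {s,v,x} ⇒ need ≥ 3
  3-colouring: r0={v}  r1={k,s}  r2={x}
  χ = 3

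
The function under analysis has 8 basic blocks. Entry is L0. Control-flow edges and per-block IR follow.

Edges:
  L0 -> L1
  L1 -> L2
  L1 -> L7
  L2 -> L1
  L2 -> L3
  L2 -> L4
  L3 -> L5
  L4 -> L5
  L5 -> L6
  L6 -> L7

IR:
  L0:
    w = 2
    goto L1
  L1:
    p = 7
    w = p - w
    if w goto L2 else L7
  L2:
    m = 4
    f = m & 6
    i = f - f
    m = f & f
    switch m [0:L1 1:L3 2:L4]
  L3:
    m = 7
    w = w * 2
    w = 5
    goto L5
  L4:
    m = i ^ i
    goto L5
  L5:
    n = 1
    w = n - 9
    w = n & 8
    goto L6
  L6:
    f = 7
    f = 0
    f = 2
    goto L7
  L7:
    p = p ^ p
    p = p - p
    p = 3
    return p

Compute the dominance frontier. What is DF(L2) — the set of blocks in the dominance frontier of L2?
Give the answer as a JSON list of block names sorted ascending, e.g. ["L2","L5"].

Answer: ["L1", "L7"]

Working:
idom tree: L1←L0 L2←L1 L3←L2 L4←L2 L5←L2 L6←L5 L7←L1
Dom∩ at merges:
  L1: preds {L0,L2}: {L0} ∩ {L0,L1,L2} = {L0}; idom=L0
  L5: preds {L3,L4}: {L0,L1,L2,L3} ∩ {L0,L1,L2,L4} = {L0,L1,L2}; idom=L2
  L7: preds {L1,L6}: {L0,L1} ∩ {L0,L1,L2,L5,L6} = {L0,L1}; idom=L1

Frontier:
  join L1 pred L0: · stop@L0
  join L1 pred L2: L2→L1 stop@L0
  join L5 pred L3: L3 stop@L2
  join L5 pred L4: L4 stop@L2
  join L7 pred L1: · stop@L1
  join L7 pred L6: L6→L5→L2 stop@L1
  L0 → ∅
  L1 → {L1}
  L2 → {L1,L7}
  L3 → {L5}
  L4 → {L5}
  L5 → {L7}
  L6 → {L7}
  L7 → ∅

DF(L2) = ["L1", "L7"]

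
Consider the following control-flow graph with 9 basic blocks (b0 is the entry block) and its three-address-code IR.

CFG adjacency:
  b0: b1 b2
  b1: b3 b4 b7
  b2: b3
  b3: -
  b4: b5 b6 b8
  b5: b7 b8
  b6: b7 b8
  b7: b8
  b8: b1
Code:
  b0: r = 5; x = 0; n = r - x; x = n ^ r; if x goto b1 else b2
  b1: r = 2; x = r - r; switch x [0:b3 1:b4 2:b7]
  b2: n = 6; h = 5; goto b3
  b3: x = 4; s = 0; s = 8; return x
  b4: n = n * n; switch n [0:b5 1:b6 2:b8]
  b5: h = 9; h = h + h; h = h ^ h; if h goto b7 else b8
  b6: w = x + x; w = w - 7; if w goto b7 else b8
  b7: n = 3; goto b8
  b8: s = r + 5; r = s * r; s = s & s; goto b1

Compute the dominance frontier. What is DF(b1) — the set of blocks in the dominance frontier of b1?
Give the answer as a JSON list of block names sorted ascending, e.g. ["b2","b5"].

Answer: ["b1", "b3"]

Analysis:
idom tree: b1←b0 b2←b0 b3←b0 b4←b1 b5←b4 b6←b4 b7←b1 b8←b1
Dom∩ at merges:
  b1: preds {b0,b8}: {b0} ∩ {b0,b1,b8} = {b0}; idom=b0
  b3: preds {b1,b2}: {b0,b1} ∩ {b0,b2} = {b0}; idom=b0
  b7: preds {b1,b5,b6}: {b0,b1} ∩ {b0,b1,b4,b5} ∩ {b0,b1,b4,b6} = {b0,b1}; idom=b1
  b8: preds {b4,b5,b6,b7}: {b0,b1,b4} ∩ {b0,b1,b4,b5} ∩ {b0,b1,b4,b6} ∩ {b0,b1,b7} = {b0,b1}; idom=b1

Frontier:
  b1←b0: walk · to b0
  b1←b8: walk b8→b1 to b0
  b3←b1: walk b1 to b0
  b3←b2: walk b2 to b0
  b7←b1: walk · to b1
  b7←b5: walk b5→b4 to b1
  b7←b6: walk b6→b4 to b1
  b8←b4: walk b4 to b1
  b8←b5: walk b5→b4 to b1
  b8←b6: walk b6→b4 to b1
  b8←b7: walk b7 to b1
  b0 → ∅
  b1 → {b1,b3}
  b2 → {b3}
  b3 → ∅
  b4 → {b7,b8}
  b5 → {b7,b8}
  b6 → {b7,b8}
  b7 → {b8}
  b8 → {b1}

DF(b1) = ["b1", "b3"]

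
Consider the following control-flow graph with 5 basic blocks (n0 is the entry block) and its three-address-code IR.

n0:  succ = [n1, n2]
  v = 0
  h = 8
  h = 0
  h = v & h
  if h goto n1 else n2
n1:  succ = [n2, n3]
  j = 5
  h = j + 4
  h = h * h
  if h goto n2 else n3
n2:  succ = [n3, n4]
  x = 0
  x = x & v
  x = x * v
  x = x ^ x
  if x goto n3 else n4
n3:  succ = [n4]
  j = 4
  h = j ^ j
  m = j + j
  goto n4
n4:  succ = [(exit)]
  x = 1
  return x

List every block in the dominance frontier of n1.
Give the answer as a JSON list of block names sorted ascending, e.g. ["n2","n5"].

idom tree: n1←n0 n2←n0 n3←n0 n4←n0
Join-block Dom:
  n2: preds {n0,n1}: {n0} ∩ {n0,n1} = {n0}; idom=n0
  n3: preds {n1,n2}: {n0,n1} ∩ {n0,n2} = {n0}; idom=n0
  n4: preds {n2,n3}: {n0,n2} ∩ {n0,n3} = {n0}; idom=n0

DF derivation:
  n2←n0: walk · to n0
  n2←n1: walk n1 to n0
  n3←n1: walk n1 to n0
  n3←n2: walk n2 to n0
  n4←n2: walk n2 to n0
  n4←n3: walk n3 to n0
  DF(n0)=∅
  DF(n1)={n2,n3}
  DF(n2)={n3,n4}
  DF(n3)={n4}
  DF(n4)=∅

DF(n1) = ["n2", "n3"]

Answer: ["n2", "n3"]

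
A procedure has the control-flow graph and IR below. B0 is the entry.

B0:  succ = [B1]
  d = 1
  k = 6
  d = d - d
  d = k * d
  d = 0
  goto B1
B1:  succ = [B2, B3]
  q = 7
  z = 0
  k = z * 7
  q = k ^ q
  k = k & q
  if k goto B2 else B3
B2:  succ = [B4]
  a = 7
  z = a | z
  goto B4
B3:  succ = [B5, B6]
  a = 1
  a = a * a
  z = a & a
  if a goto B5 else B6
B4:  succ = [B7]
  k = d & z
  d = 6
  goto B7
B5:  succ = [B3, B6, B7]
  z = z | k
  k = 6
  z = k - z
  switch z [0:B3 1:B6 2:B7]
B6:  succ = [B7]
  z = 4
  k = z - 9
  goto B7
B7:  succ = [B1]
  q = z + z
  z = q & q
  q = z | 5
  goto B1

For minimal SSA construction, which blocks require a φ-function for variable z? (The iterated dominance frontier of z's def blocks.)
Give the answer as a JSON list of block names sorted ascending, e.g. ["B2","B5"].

Answer: ["B1", "B3", "B6", "B7"]

Analysis:
idom tree: B1←B0 B2←B1 B3←B1 B4←B2 B5←B3 B6←B3 B7←B1
Dom at joins:
  B1: preds {B0,B7}: {B0} ∩ {B0,B1,B7} = {B0}; idom=B0
  B3: preds {B1,B5}: {B0,B1} ∩ {B0,B1,B3,B5} = {B0,B1}; idom=B1
  B6: preds {B3,B5}: {B0,B1,B3} ∩ {B0,B1,B3,B5} = {B0,B1,B3}; idom=B3
  B7: preds {B4,B5,B6}: {B0,B1,B2,B4} ∩ {B0,B1,B3,B5} ∩ {B0,B1,B3,B6} = {B0,B1}; idom=B1

Frontier:
  join B1 pred B0: · stop@B0
  join B1 pred B7: B7→B1 stop@B0
  join B3 pred B1: · stop@B1
  join B3 pred B5: B5→B3 stop@B1
  join B6 pred B3: · stop@B3
  join B6 pred B5: B5 stop@B3
  join B7 pred B4: B4→B2 stop@B1
  join B7 pred B5: B5→B3 stop@B1
  join B7 pred B6: B6→B3 stop@B1
  B0: DF=∅
  B1: DF={B1}
  B2: DF={B7}
  B3: DF={B3,B7}
  B4: DF={B7}
  B5: DF={B3,B6,B7}
  B6: DF={B7}
  B7: DF={B1}

φ for z: defs {B1,B2,B3,B5,B6,B7}
  DF⁺ = {B1,B3,B6,B7}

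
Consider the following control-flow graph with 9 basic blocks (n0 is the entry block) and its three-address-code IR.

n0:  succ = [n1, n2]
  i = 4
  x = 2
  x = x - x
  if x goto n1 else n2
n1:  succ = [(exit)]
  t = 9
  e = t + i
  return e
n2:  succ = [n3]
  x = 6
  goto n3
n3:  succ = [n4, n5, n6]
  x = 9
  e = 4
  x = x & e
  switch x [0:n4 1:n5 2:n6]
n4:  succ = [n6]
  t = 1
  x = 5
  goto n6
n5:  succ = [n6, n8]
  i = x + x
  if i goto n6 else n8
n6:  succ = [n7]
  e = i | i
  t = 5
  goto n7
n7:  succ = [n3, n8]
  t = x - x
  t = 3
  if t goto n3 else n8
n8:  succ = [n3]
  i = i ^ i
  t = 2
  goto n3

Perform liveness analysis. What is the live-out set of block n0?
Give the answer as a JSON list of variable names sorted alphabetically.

Answer: ["i"]

Analysis:
def/use:
  n0: def={i,x} ue=∅
  n1: def={e,t} ue={i}
  n2: def={x} ue=∅
  n3: def={e,x} ue=∅
  n4: def={t,x} ue=∅
  n5: def={i} ue={x}
  n6: def={e,t} ue={i}
  n7: def={t} ue={x}
  n8: def={i,t} ue={i}

Backward fixpoint:
  n0 li=∅ lo={i}
  n1 li={i} lo=∅
  n2 li={i} lo={i}
  n3 li={i} lo={i,x}
  n4 li={i} lo={i,x}
  n5 li={x} lo={i,x}
  n6 li={i,x} lo={i,x}
  n7 li={i,x} lo={i}
  n8 li={i} lo={i}

live-out(n0) = ["i"]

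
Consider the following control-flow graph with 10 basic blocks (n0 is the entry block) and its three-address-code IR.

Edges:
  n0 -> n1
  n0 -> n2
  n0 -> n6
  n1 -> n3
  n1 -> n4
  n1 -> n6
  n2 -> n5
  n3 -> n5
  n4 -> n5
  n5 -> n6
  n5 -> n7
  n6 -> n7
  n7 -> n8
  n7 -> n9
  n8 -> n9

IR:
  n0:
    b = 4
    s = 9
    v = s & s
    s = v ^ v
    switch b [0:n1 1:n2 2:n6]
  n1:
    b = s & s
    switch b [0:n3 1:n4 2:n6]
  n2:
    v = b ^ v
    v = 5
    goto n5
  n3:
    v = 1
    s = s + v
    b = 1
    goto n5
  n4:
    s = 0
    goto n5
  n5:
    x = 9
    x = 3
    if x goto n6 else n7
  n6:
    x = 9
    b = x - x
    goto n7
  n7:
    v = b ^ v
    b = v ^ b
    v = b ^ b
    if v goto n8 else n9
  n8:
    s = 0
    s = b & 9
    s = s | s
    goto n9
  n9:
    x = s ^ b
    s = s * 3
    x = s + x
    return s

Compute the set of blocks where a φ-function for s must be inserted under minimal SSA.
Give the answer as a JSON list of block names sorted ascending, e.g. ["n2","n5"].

Answer: ["n5", "n6", "n7", "n9"]

Working:
idom tree: n1←n0 n2←n0 n3←n1 n4←n1 n5←n0 n6←n0 n7←n0 n8←n7 n9←n7
Dom∩ at merges:
  n5: preds {n2,n3,n4}: {n0,n2} ∩ {n0,n1,n3} ∩ {n0,n1,n4} = {n0}; idom=n0
  n6: preds {n0,n1,n5}: {n0} ∩ {n0,n1} ∩ {n0,n5} = {n0}; idom=n0
  n7: preds {n5,n6}: {n0,n5} ∩ {n0,n6} = {n0}; idom=n0
  n9: preds {n7,n8}: {n0,n7} ∩ {n0,n7,n8} = {n0,n7}; idom=n7

Frontier:
  n5←n2: walk n2 to n0
  n5←n3: walk n3→n1 to n0
  n5←n4: walk n4→n1 to n0
  n6←n0: walk · to n0
  n6←n1: walk n1 to n0
  n6←n5: walk n5 to n0
  n7←n5: walk n5 to n0
  n7←n6: walk n6 to n0
  n9←n7: walk · to n7
  n9←n8: walk n8 to n7
  DF(n0)=∅
  DF(n1)={n5,n6}
  DF(n2)={n5}
  DF(n3)={n5}
  DF(n4)={n5}
  DF(n5)={n6,n7}
  DF(n6)={n7}
  DF(n7)=∅
  DF(n8)={n9}
  DF(n9)=∅

φ for s: defs {n0,n3,n4,n8,n9}
  DF⁺ = {n5,n6,n7,n9}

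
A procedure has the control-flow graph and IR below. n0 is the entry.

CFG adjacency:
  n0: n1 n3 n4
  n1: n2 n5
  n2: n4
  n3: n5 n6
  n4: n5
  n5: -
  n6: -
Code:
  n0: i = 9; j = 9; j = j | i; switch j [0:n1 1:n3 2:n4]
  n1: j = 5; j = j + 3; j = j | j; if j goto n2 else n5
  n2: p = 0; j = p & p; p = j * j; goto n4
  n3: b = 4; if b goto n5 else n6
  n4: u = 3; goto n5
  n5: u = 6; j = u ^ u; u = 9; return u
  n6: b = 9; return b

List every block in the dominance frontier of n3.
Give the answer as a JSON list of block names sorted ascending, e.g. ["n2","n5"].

idom tree: n1←n0 n2←n1 n3←n0 n4←n0 n5←n0 n6←n3
Dom at joins:
  n4: preds {n0,n2}: {n0} ∩ {n0,n1,n2} = {n0}; idom=n0
  n5: preds {n1,n3,n4}: {n0,n1} ∩ {n0,n3} ∩ {n0,n4} = {n0}; idom=n0

Frontier:
  join n4 pred n0: · stop@n0
  join n4 pred n2: n2→n1 stop@n0
  join n5 pred n1: n1 stop@n0
  join n5 pred n3: n3 stop@n0
  join n5 pred n4: n4 stop@n0
  DF(n0)=∅
  DF(n1)={n4,n5}
  DF(n2)={n4}
  DF(n3)={n5}
  DF(n4)={n5}
  DF(n5)=∅
  DF(n6)=∅

DF(n3) = ["n5"]

Answer: ["n5"]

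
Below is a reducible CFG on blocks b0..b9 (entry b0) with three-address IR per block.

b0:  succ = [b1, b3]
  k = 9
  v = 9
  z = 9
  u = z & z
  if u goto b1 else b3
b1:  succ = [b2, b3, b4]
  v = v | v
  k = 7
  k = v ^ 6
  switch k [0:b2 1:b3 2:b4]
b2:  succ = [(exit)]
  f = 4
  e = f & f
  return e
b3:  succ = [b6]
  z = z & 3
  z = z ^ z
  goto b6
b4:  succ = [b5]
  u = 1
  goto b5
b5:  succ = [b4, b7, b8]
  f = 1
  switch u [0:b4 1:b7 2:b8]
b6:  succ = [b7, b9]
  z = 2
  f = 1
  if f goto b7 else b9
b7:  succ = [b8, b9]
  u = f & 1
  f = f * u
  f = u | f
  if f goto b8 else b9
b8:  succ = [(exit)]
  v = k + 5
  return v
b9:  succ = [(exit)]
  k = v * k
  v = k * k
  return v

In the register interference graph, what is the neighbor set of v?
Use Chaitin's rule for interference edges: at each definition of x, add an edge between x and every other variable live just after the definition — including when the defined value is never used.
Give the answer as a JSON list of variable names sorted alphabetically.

def/use:
  b0: def={k,u,v,z} ue=∅
  b1: def={k,v} ue={v}
  b2: def={e,f} ue=∅
  b3: def={z} ue={z}
  b4: def={u} ue=∅
  b5: def={f} ue={u}
  b6: def={f,z} ue=∅
  b7: def={f,u} ue={f}
  b8: def={v} ue={k}
  b9: def={k,v} ue={k,v}

Backward fixpoint:
  b0: in=∅ out={k,v,z}
  b1: in={v,z} out={k,v,z}
  b2: in=∅ out=∅
  b3: in={k,v,z} out={k,v}
  b4: in={k,v} out={k,u,v}
  b5: in={k,u,v} out={f,k,v}
  b6: in={k,v} out={f,k,v}
  b7: in={f,k,v} out={k,v}
  b8: in={k} out=∅
  b9: in={k,v} out=∅

Interference:
  e↔∅
  f↔{k,u,v}
  k↔{f,u,v,z}
  u↔{f,k,v,z}
  v↔{f,k,u,z}
  z↔{k,u,v}

N(v) = ["f", "k", "u", "z"]

Answer: ["f", "k", "u", "z"]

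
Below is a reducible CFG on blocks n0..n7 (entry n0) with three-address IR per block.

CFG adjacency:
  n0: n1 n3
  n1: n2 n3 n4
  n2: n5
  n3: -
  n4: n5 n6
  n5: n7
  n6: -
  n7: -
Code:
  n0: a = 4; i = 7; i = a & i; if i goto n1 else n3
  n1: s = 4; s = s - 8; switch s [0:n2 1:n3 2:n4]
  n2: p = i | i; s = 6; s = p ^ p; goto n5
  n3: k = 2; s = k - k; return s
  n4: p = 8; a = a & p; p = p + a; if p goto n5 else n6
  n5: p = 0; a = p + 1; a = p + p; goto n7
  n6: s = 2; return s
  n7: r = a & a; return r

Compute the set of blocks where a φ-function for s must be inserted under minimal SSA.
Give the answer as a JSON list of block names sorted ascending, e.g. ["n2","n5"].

idom tree: n1←n0 n2←n1 n3←n0 n4←n1 n5←n1 n6←n4 n7←n5
Dom∩ at merges:
  n3: preds {n0,n1}: {n0} ∩ {n0,n1} = {n0}; idom=n0
  n5: preds {n2,n4}: {n0,n1,n2} ∩ {n0,n1,n4} = {n0,n1}; idom=n1

DF derivation:
  n3←n0: walk · to n0
  n3←n1: walk n1 to n0
  n5←n2: walk n2 to n1
  n5←n4: walk n4 to n1
  n0 → ∅
  n1 → {n3}
  n2 → {n5}
  n3 → ∅
  n4 → {n5}
  n5 → ∅
  n6 → ∅
  n7 → ∅

φ for s: defs {n1,n2,n3,n6}
  DF⁺ = {n3,n5}

Answer: ["n3", "n5"]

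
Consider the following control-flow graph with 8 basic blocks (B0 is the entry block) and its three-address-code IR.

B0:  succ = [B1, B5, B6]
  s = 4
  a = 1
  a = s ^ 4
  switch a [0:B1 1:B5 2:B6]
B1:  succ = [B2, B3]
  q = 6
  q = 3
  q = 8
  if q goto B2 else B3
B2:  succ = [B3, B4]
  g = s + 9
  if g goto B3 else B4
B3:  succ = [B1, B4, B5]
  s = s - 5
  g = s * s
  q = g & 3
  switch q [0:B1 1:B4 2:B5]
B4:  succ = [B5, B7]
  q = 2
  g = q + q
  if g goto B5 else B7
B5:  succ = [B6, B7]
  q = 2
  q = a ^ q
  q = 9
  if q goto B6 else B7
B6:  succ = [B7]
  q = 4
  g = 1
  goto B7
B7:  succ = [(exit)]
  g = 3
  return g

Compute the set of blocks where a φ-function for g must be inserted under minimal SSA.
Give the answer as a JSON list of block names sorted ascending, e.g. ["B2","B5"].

idom tree: B1←B0 B2←B1 B3←B1 B4←B1 B5←B0 B6←B0 B7←B0
Dom at joins:
  B1: preds {B0,B3}: {B0} ∩ {B0,B1,B3} = {B0}; idom=B0
  B3: preds {B1,B2}: {B0,B1} ∩ {B0,B1,B2} = {B0,B1}; idom=B1
  B4: preds {B2,B3}: {B0,B1,B2} ∩ {B0,B1,B3} = {B0,B1}; idom=B1
  B5: preds {B0,B3,B4}: {B0} ∩ {B0,B1,B3} ∩ {B0,B1,B4} = {B0}; idom=B0
  B6: preds {B0,B5}: {B0} ∩ {B0,B5} = {B0}; idom=B0
  B7: preds {B4,B5,B6}: {B0,B1,B4} ∩ {B0,B5} ∩ {B0,B6} = {B0}; idom=B0

DF walk-up:
  join B1 pred B0: · stop@B0
  join B1 pred B3: B3→B1 stop@B0
  join B3 pred B1: · stop@B1
  join B3 pred B2: B2 stop@B1
  join B4 pred B2: B2 stop@B1
  join B4 pred B3: B3 stop@B1
  join B5 pred B0: · stop@B0
  join B5 pred B3: B3→B1 stop@B0
  join B5 pred B4: B4→B1 stop@B0
  join B6 pred B0: · stop@B0
  join B6 pred B5: B5 stop@B0
  join B7 pred B4: B4→B1 stop@B0
  join B7 pred B5: B5 stop@B0
  join B7 pred B6: B6 stop@B0
  DF(B0)=∅
  DF(B1)={B1,B5,B7}
  DF(B2)={B3,B4}
  DF(B3)={B1,B4,B5}
  DF(B4)={B5,B7}
  DF(B5)={B6,B7}
  DF(B6)={B7}
  DF(B7)=∅

φ for g: defs {B2,B3,B4,B6,B7}
  DF⁺ = {B1,B3,B4,B5,B6,B7}

Answer: ["B1", "B3", "B4", "B5", "B6", "B7"]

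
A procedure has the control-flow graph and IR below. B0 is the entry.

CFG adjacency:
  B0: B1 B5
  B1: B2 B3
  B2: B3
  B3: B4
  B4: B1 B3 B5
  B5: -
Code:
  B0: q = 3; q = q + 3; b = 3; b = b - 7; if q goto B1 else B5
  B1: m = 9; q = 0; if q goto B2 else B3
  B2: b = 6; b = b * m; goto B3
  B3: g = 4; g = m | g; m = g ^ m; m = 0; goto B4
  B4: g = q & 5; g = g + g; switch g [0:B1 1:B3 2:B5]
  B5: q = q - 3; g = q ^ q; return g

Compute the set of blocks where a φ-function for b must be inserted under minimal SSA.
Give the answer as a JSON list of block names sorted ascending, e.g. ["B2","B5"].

idom tree: B1←B0 B2←B1 B3←B1 B4←B3 B5←B0
Dom∩ at merges:
  B1: preds {B0,B4}: {B0} ∩ {B0,B1,B3,B4} = {B0}; idom=B0
  B3: preds {B1,B2,B4}: {B0,B1} ∩ {B0,B1,B2} ∩ {B0,B1,B3,B4} = {B0,B1}; idom=B1
  B5: preds {B0,B4}: {B0} ∩ {B0,B1,B3,B4} = {B0}; idom=B0

DF walk-up:
  join B1 pred B0: · stop@B0
  join B1 pred B4: B4→B3→B1 stop@B0
  join B3 pred B1: · stop@B1
  join B3 pred B2: B2 stop@B1
  join B3 pred B4: B4→B3 stop@B1
  join B5 pred B0: · stop@B0
  join B5 pred B4: B4→B3→B1 stop@B0
  B0: DF=∅
  B1: DF={B1,B5}
  B2: DF={B3}
  B3: DF={B1,B3,B5}
  B4: DF={B1,B3,B5}
  B5: DF=∅

φ for b: defs {B0,B2}
  DF⁺ = {B1,B3,B5}

Answer: ["B1", "B3", "B5"]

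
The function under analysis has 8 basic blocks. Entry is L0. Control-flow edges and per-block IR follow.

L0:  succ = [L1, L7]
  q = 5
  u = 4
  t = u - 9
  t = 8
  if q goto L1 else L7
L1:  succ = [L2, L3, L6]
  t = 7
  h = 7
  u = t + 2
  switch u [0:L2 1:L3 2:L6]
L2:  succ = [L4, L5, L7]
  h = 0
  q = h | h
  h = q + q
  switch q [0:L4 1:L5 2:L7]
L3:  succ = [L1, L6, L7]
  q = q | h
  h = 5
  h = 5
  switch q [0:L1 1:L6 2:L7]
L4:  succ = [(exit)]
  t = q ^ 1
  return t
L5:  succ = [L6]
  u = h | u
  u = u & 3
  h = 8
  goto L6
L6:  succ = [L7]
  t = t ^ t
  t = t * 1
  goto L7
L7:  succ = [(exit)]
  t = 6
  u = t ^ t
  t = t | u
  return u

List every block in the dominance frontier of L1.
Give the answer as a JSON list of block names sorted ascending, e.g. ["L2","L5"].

Answer: ["L1", "L7"]

Analysis:
idom tree: L1←L0 L2←L1 L3←L1 L4←L2 L5←L2 L6←L1 L7←L0
Dom∩ at merges:
  L1: preds {L0,L3}: {L0} ∩ {L0,L1,L3} = {L0}; idom=L0
  L6: preds {L1,L3,L5}: {L0,L1} ∩ {L0,L1,L3} ∩ {L0,L1,L2,L5} = {L0,L1}; idom=L1
  L7: preds {L0,L2,L3,L6}: {L0} ∩ {L0,L1,L2} ∩ {L0,L1,L3} ∩ {L0,L1,L6} = {L0}; idom=L0

Frontier:
  join L1 pred L0: · stop@L0
  join L1 pred L3: L3→L1 stop@L0
  join L6 pred L1: · stop@L1
  join L6 pred L3: L3 stop@L1
  join L6 pred L5: L5→L2 stop@L1
  join L7 pred L0: · stop@L0
  join L7 pred L2: L2→L1 stop@L0
  join L7 pred L3: L3→L1 stop@L0
  join L7 pred L6: L6→L1 stop@L0
  L0: DF=∅
  L1: DF={L1,L7}
  L2: DF={L6,L7}
  L3: DF={L1,L6,L7}
  L4: DF=∅
  L5: DF={L6}
  L6: DF={L7}
  L7: DF=∅

DF(L1) = ["L1", "L7"]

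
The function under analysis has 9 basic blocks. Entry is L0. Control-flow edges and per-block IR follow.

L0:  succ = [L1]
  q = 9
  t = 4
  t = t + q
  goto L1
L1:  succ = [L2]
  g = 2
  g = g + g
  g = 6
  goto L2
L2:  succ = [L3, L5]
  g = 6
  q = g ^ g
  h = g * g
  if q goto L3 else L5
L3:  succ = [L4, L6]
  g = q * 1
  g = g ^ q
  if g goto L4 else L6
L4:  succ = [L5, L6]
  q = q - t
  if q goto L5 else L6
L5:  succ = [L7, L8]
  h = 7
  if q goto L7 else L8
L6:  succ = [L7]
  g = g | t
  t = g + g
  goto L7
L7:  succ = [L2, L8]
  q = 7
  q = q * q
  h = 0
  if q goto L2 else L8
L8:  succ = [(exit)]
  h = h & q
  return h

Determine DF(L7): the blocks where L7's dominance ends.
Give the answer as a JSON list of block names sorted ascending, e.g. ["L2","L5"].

Answer: ["L2", "L8"]

Derivation:
idom tree: L1←L0 L2←L1 L3←L2 L4←L3 L5←L2 L6←L3 L7←L2 L8←L2
Dom∩ at merges:
  L2: preds {L1,L7}: {L0,L1} ∩ {L0,L1,L2,L7} = {L0,L1}; idom=L1
  L5: preds {L2,L4}: {L0,L1,L2} ∩ {L0,L1,L2,L3,L4} = {L0,L1,L2}; idom=L2
  L6: preds {L3,L4}: {L0,L1,L2,L3} ∩ {L0,L1,L2,L3,L4} = {L0,L1,L2,L3}; idom=L3
  L7: preds {L5,L6}: {L0,L1,L2,L5} ∩ {L0,L1,L2,L3,L6} = {L0,L1,L2}; idom=L2
  L8: preds {L5,L7}: {L0,L1,L2,L5} ∩ {L0,L1,L2,L7} = {L0,L1,L2}; idom=L2

DF derivation:
  L2←L1: walk · to L1
  L2←L7: walk L7→L2 to L1
  L5←L2: walk · to L2
  L5←L4: walk L4→L3 to L2
  L6←L3: walk · to L3
  L6←L4: walk L4 to L3
  L7←L5: walk L5 to L2
  L7←L6: walk L6→L3 to L2
  L8←L5: walk L5 to L2
  L8←L7: walk L7 to L2
  L0: DF=∅
  L1: DF=∅
  L2: DF={L2}
  L3: DF={L5,L7}
  L4: DF={L5,L6}
  L5: DF={L7,L8}
  L6: DF={L7}
  L7: DF={L2,L8}
  L8: DF=∅

DF(L7) = ["L2", "L8"]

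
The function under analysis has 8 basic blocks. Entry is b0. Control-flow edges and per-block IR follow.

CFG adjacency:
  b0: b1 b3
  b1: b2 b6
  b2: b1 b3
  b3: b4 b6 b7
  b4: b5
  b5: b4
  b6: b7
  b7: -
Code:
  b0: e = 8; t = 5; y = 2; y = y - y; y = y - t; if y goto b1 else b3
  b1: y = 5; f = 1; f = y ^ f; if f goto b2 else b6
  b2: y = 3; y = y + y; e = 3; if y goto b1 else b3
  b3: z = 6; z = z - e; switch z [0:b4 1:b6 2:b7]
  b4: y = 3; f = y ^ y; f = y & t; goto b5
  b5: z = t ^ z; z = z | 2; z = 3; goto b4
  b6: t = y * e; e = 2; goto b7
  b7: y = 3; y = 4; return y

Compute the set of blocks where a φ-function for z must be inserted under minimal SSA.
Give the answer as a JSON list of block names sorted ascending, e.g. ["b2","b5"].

idom tree: b1←b0 b2←b1 b3←b0 b4←b3 b5←b4 b6←b0 b7←b0
Dom at joins:
  b1: preds {b0,b2}: {b0} ∩ {b0,b1,b2} = {b0}; idom=b0
  b3: preds {b0,b2}: {b0} ∩ {b0,b1,b2} = {b0}; idom=b0
  b4: preds {b3,b5}: {b0,b3} ∩ {b0,b3,b4,b5} = {b0,b3}; idom=b3
  b6: preds {b1,b3}: {b0,b1} ∩ {b0,b3} = {b0}; idom=b0
  b7: preds {b3,b6}: {b0,b3} ∩ {b0,b6} = {b0}; idom=b0

Frontier:
  b1←b0: walk · to b0
  b1←b2: walk b2→b1 to b0
  b3←b0: walk · to b0
  b3←b2: walk b2→b1 to b0
  b4←b3: walk · to b3
  b4←b5: walk b5→b4 to b3
  b6←b1: walk b1 to b0
  b6←b3: walk b3 to b0
  b7←b3: walk b3 to b0
  b7←b6: walk b6 to b0
  b0 → ∅
  b1 → {b1,b3,b6}
  b2 → {b1,b3}
  b3 → {b6,b7}
  b4 → {b4}
  b5 → {b4}
  b6 → {b7}
  b7 → ∅

φ for z: defs {b3,b5}
  DF⁺ = {b4,b6,b7}

Answer: ["b4", "b6", "b7"]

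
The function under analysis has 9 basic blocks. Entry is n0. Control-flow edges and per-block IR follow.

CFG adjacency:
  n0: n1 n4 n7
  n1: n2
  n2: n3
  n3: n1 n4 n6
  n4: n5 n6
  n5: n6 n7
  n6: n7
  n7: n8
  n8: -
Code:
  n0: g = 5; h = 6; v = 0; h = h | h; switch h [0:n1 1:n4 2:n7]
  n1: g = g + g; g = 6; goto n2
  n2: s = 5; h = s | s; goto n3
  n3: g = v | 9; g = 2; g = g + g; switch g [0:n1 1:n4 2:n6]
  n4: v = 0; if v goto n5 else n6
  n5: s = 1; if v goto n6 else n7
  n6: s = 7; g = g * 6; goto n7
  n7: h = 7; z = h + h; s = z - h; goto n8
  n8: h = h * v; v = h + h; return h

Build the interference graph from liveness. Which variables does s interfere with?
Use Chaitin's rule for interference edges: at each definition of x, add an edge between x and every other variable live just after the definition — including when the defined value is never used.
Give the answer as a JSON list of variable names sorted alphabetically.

Answer: ["g", "h", "v"]

Analysis:
Block summaries:
  n0: def={g,h,v} ue=∅
  n1: def={g} ue={g}
  n2: def={h,s} ue=∅
  n3: def={g} ue={v}
  n4: def={v} ue=∅
  n5: def={s} ue={v}
  n6: def={g,s} ue={g}
  n7: def={h,s,z} ue=∅
  n8: def={h,v} ue={h,v}

Live sets:
  n0 li=∅ lo={g,v}
  n1 li={g,v} lo={v}
  n2 li={v} lo={v}
  n3 li={v} lo={g,v}
  n4 li={g} lo={g,v}
  n5 li={g,v} lo={g,v}
  n6 li={g,v} lo={v}
  n7 li={v} lo={h,v}
  n8 li={h,v} lo=∅

Interference:
  g — {h,s,v}
  h — {g,s,v,z}
  s — {g,h,v}
  v — {g,h,s,z}
  z — {h,v}

N(s) = ["g", "h", "v"]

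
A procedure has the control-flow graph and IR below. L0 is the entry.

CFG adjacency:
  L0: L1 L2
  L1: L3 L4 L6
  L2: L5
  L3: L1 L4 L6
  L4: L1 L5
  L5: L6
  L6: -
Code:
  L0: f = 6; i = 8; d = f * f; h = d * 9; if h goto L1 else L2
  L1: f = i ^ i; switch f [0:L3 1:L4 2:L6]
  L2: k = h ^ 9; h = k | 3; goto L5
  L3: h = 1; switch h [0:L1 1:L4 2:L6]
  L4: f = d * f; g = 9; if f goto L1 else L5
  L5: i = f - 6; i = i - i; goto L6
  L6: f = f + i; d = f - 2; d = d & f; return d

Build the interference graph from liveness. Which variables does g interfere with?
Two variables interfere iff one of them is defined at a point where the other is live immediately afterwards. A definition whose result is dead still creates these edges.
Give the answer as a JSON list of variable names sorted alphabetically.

Per-block:
  L0: def={d,f,h,i} ue=∅
  L1: def={f} ue={i}
  L2: def={h,k} ue={h}
  L3: def={h} ue=∅
  L4: def={f,g} ue={d,f}
  L5: def={i} ue={f}
  L6: def={d,f} ue={f,i}

Live sets:
  L0: in=∅ out={d,f,h,i}
  L1: in={d,i} out={d,f,i}
  L2: in={f,h} out={f}
  L3: in={d,f,i} out={d,f,i}
  L4: in={d,f,i} out={d,f,i}
  L5: in={f} out={f,i}
  L6: in={f,i} out=∅

Conflict graph:
  d: {f,g,h,i}
  f: {d,g,h,i,k}
  g: {d,f,i}
  h: {d,f,i}
  i: {d,f,g,h}
  k: {f}

N(g) = ["d", "f", "i"]

Answer: ["d", "f", "i"]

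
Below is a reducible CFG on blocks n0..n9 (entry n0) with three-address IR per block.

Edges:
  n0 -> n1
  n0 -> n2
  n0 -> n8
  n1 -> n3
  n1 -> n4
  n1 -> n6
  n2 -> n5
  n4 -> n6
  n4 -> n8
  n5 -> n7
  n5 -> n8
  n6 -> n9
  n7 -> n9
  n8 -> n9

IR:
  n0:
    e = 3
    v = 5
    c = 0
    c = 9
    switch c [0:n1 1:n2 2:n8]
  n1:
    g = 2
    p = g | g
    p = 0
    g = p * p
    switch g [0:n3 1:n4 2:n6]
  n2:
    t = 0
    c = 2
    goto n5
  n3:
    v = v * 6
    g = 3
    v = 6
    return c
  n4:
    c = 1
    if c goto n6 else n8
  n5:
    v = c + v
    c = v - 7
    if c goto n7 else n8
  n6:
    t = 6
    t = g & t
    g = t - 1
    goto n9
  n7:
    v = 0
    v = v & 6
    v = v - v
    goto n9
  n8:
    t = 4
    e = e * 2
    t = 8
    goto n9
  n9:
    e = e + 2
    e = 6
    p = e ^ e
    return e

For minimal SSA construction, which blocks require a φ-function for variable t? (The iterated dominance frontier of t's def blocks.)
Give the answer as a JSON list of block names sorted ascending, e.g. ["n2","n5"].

Answer: ["n8", "n9"]

Working:
idom tree: n1←n0 n2←n0 n3←n1 n4←n1 n5←n2 n6←n1 n7←n5 n8←n0 n9←n0
Dom∩ at merges:
  n6: preds {n1,n4}: {n0,n1} ∩ {n0,n1,n4} = {n0,n1}; idom=n1
  n8: preds {n0,n4,n5}: {n0} ∩ {n0,n1,n4} ∩ {n0,n2,n5} = {n0}; idom=n0
  n9: preds {n6,n7,n8}: {n0,n1,n6} ∩ {n0,n2,n5,n7} ∩ {n0,n8} = {n0}; idom=n0

DF derivation:
  join n6 pred n1: · stop@n1
  join n6 pred n4: n4 stop@n1
  join n8 pred n0: · stop@n0
  join n8 pred n4: n4→n1 stop@n0
  join n8 pred n5: n5→n2 stop@n0
  join n9 pred n6: n6→n1 stop@n0
  join n9 pred n7: n7→n5→n2 stop@n0
  join n9 pred n8: n8 stop@n0
  DF(n0)=∅
  DF(n1)={n8,n9}
  DF(n2)={n8,n9}
  DF(n3)=∅
  DF(n4)={n6,n8}
  DF(n5)={n8,n9}
  DF(n6)={n9}
  DF(n7)={n9}
  DF(n8)={n9}
  DF(n9)=∅

φ for t: defs {n2,n6,n8}
  DF⁺ = {n8,n9}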